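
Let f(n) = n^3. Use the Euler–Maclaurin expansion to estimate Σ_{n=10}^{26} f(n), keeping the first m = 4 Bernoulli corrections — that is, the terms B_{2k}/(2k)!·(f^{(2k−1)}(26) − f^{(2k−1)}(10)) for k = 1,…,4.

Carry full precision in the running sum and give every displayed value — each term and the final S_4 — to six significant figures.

S_4 ≈ 121176

∫_10^26 x^3 dx evaluates to 111744.
Boundary: ½(f(10) + f(26)) = ½(1000.00 + 17576.0) = 9288.00.
Integral + boundary = 121032.
k=1: B_{2}/(2)! × [f^{(1)}(26) − f^{(1)}(10)] = 1/12 × (2028.00 − 300.000) = 144.000.
Partial sum through k=1: 121176.
k=2: B_{4}/(4)! × [f^{(3)}(26) − f^{(3)}(10)] = −1/720 × (6.00000 − 6.00000) = 0.00000.
Partial sum through k=2: 121176.
k=3: B_{6}/(6)! × [f^{(5)}(26) − f^{(5)}(10)] = 1/30240 × (0.00000 − 0.00000) = 0.00000.
Partial sum through k=3: 121176.
k=4: B_{8}/(8)! × [f^{(7)}(26) − f^{(7)}(10)] = −1/1209600 × (0.00000 − 0.00000) = 0.00000.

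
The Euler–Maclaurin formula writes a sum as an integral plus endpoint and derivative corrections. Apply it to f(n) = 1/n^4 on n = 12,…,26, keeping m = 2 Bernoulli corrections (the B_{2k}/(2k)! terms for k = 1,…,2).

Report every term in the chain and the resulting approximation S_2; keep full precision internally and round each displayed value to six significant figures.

S_2 ≈ 0.000200450

Integral: ∫_12^26 1/x^4 dx = 0.000173936.
½[f(12) + f(26)] = ½[4.82253e-05 + 2.18830e-06] = 2.52068e-05.
So far: 0.000199143.
k=1: B_{2}/(2)! × [f^{(1)}(26) − f^{(1)}(12)] = 1/12 × (-3.36661e-07 − (-1.60751e-05)) = 1.31154e-06.
Running total after k=1: 0.000200454.
k=2: B_{4}/(4)! × [f^{(3)}(26) − f^{(3)}(12)] = −1/720 × (-1.49406e-08 − (-3.34898e-06)) = -4.63061e-09.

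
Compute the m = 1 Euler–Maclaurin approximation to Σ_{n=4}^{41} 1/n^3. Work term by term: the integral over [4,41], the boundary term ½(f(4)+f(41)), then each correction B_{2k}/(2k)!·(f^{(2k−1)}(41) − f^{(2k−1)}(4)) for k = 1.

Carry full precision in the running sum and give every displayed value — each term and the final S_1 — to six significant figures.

S_1 ≈ 0.0397488

Integral: ∫_4^41 1/x^3 dx = 0.0309526.
½[f(4) + f(41)] = ½[0.0156250 + 1.45094e-05] = 0.00781975.
Running total after boundary: 0.0387723.
Correction k=1: B_{2}/2! · (f^{(1)}(41) − f^{(1)}(4)) = 1/12 · (-1.06166e-06 − (-0.0117188)) = 0.000976474.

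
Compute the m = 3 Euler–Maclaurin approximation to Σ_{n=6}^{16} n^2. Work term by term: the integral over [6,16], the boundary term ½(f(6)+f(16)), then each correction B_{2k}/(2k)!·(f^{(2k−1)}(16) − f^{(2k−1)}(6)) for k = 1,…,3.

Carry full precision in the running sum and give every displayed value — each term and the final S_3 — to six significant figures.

S_3 ≈ 1441.00

The integral term ∫_6^16 x^2 dx = 1293.33.
½[f(6) + f(16)] = ½[36.0000 + 256.000] = 146.000.
Integral + boundary = 1439.33.
Correction k=1: B_{2}/2! · (f^{(1)}(16) − f^{(1)}(6)) = 1/12 · (32.0000 − 12.0000) = 1.66667.
Running total after k=1: 1441.00.
Correction k=2: B_{4}/4! · (f^{(3)}(16) − f^{(3)}(6)) = −1/720 · (0.00000 − 0.00000) = 0.00000.
Running total after k=2: 1441.00.
Correction k=3: B_{6}/6! · (f^{(5)}(16) − f^{(5)}(6)) = 1/30240 · (0.00000 − 0.00000) = 0.00000.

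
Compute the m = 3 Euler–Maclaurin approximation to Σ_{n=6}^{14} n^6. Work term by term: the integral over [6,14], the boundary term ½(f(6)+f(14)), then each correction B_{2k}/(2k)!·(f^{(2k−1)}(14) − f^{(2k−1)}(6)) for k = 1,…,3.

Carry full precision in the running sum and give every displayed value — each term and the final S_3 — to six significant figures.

Integral: ∫_6^14 x^6 dx = 1.50191e+07.
Endpoint term: (f(6) + f(14))/2 = (46656.0 + 7.52954e+06)/2 = 3.78810e+06.
So far: 1.88072e+07.
Correction k=1: B_{2}/2! · (f^{(1)}(14) − f^{(1)}(6)) = 1/12 · (3.22694e+06 − 46656.0) = 265024.
Partial sum through k=1: 1.90722e+07.
Correction k=2: B_{4}/4! · (f^{(3)}(14) − f^{(3)}(6)) = −1/720 · (329280 − 25920.0) = -421.333.
Partial sum through k=2: 1.90718e+07.
Correction k=3: B_{6}/6! · (f^{(5)}(14) − f^{(5)}(6)) = 1/30240 · (10080.0 − 4320.00) = 0.190476.

S_3 ≈ 1.90718e+07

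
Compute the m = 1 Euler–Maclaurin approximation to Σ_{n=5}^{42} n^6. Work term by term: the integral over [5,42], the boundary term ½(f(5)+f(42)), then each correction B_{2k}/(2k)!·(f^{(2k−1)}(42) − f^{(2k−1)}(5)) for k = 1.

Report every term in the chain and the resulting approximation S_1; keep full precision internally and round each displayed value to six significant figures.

∫_5^42 x^6 dx evaluates to 3.29342e+10.
Boundary: ½(f(5) + f(42)) = ½(15625.0 + 5.48903e+09) = 2.74452e+09.
Running total after boundary: 3.56787e+10.
k=1: B_{2}/(2)! × [f^{(1)}(42) − f^{(1)}(5)] = 1/12 × (7.84147e+08 − 18750.0) = 6.53441e+07.

S_1 ≈ 3.57440e+10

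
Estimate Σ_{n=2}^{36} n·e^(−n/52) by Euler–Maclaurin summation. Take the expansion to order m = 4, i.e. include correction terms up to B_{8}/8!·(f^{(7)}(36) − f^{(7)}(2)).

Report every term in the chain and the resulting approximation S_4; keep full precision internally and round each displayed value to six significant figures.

The integral term ∫_2^36 x·e^(−x/52) dx = 412.129.
Endpoint term: (f(2) + f(36))/2 = (1.92454 + 18.0151)/2 = 9.96983.
Running total after boundary: 422.099.
Correction k=1: B_{2}/2! · (f^{(1)}(36) − f^{(1)}(2)) = 1/12 · (0.153975 − 0.925258) = -0.0642736.
Running total after k=1: 422.035.
Correction k=2: B_{4}/4! · (f^{(3)}(36) − f^{(3)}(2)) = −1/720 · (0.000427077 − 0.00105392) = 8.70614e-07.
Running total after k=2: 422.035.
Correction k=3: B_{6}/6! · (f^{(5)}(36) − f^{(5)}(2)) = 1/30240 · (2.94826e-07 − 6.52979e-07) = -1.18437e-11.
Running total after k=3: 422.035.
Correction k=4: B_{8}/8! · (f^{(7)}(36) − f^{(7)}(2)) = −1/1209600 · (1.59656e-10 − 3.38830e-10) = 1.48127e-16.

S_4 ≈ 422.035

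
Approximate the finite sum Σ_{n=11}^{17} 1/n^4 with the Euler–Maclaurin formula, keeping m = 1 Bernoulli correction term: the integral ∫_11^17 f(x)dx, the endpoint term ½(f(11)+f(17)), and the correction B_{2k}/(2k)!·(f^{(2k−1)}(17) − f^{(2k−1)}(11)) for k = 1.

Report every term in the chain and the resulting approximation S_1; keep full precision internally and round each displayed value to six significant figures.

The integral term ∫_11^17 1/x^4 dx = 0.000182591.
Endpoint term: (f(11) + f(17))/2 = (6.83013e-05 + 1.19730e-05)/2 = 4.01372e-05.
Integral + boundary = 0.000222728.
Correction k=1: B_{2}/2! · (f^{(1)}(17) − f^{(1)}(11)) = 1/12 · (-2.81719e-06 − (-2.48369e-05)) = 1.83497e-06.

S_1 ≈ 0.000224563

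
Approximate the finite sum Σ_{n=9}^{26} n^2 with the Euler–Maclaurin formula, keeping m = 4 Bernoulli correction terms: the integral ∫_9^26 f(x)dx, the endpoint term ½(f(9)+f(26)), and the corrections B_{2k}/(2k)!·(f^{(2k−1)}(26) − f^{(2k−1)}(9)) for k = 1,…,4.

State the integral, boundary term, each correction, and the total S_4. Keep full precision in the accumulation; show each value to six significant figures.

S_4 ≈ 5997.00

∫_9^26 x^2 dx evaluates to 5615.67.
Boundary: ½(f(9) + f(26)) = ½(81.0000 + 676.000) = 378.500.
So far: 5994.17.
Correction k=1: B_{2}/2! · (f^{(1)}(26) − f^{(1)}(9)) = 1/12 · (52.0000 − 18.0000) = 2.83333.
Running total after k=1: 5997.00.
Correction k=2: B_{4}/4! · (f^{(3)}(26) − f^{(3)}(9)) = −1/720 · (0.00000 − 0.00000) = 0.00000.
Running total after k=2: 5997.00.
Correction k=3: B_{6}/6! · (f^{(5)}(26) − f^{(5)}(9)) = 1/30240 · (0.00000 − 0.00000) = 0.00000.
Running total after k=3: 5997.00.
Correction k=4: B_{8}/8! · (f^{(7)}(26) − f^{(7)}(9)) = −1/1209600 · (0.00000 − 0.00000) = 0.00000.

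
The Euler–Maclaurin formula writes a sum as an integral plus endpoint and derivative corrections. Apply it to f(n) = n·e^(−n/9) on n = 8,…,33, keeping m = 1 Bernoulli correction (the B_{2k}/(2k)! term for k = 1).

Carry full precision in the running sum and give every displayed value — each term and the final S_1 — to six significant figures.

The integral term ∫_8^33 x·e^(−x/9) dx = 53.2379.
Boundary: ½(f(8) + f(33)) = ½(3.28890 + 0.843531) = 2.06621.
Integral + boundary = 55.3041.
k=1: B_{2}/(2)! × [f^{(1)}(33) − f^{(1)}(8)] = 1/12 × (-0.0681641 − 0.0456791) = -0.00948694.

S_1 ≈ 55.2946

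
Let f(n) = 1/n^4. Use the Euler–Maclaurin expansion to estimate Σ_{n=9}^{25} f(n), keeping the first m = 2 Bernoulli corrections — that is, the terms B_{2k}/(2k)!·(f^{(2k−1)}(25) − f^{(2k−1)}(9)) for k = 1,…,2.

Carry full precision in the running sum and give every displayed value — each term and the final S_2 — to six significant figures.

S_2 ≈ 0.000518978

∫_9^25 1/x^4 dx evaluates to 0.000435914.
½[f(9) + f(25)] = ½[0.000152416 + 2.56000e-06] = 7.74879e-05.
So far: 0.000513402.
k=1: B_{2}/(2)! × [f^{(1)}(25) − f^{(1)}(9)] = 1/12 × (-4.09600e-07 − (-6.77404e-05)) = 5.61090e-06.
After k=1: 0.000519013.
k=2: B_{4}/(4)! × [f^{(3)}(25) − f^{(3)}(9)] = −1/720 × (-1.96608e-08 − (-2.50890e-05)) = -3.48186e-08.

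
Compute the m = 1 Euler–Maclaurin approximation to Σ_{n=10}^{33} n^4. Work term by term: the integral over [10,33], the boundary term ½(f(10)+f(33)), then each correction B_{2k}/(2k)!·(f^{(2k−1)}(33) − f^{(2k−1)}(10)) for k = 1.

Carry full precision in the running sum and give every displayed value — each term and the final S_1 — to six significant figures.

S_1 ≈ 8.41668e+06

Integral: ∫_10^33 x^4 dx = 7.80708e+06.
Boundary: ½(f(10) + f(33)) = ½(10000.0 + 1.18592e+06) = 597960.
Integral + boundary = 8.40504e+06.
Correction k=1: B_{2}/2! · (f^{(1)}(33) − f^{(1)}(10)) = 1/12 · (143748 − 4000.00) = 11645.7.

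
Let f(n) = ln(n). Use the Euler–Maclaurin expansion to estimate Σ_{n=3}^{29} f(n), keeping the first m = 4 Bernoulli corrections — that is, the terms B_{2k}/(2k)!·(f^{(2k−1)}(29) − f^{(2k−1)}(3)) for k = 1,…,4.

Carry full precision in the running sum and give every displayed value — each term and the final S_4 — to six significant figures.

S_4 ≈ 70.5639

Integral: ∫_3^29 ln(x) dx = 68.3557.
Endpoint term: (f(3) + f(29))/2 = (1.09861 + 3.36730)/2 = 2.23295.
Integral + boundary = 70.5887.
k=1: B_{2}/(2)! × [f^{(1)}(29) − f^{(1)}(3)] = 1/12 × (0.0344828 − 0.333333) = -0.0249042.
Partial sum through k=1: 70.5638.
k=2: B_{4}/(4)! × [f^{(3)}(29) − f^{(3)}(3)] = −1/720 × (8.20042e-05 − 0.0740741) = 0.000102767.
Partial sum through k=2: 70.5639.
k=3: B_{6}/(6)! × [f^{(5)}(29) − f^{(5)}(3)] = 1/30240 × (1.17010e-06 − 0.0987654) = -3.26601e-06.
Partial sum through k=3: 70.5639.
k=4: B_{8}/(8)! × [f^{(7)}(29) − f^{(7)}(3)] = −1/1209600 × (4.17394e-08 − 0.329218) = 2.72171e-07.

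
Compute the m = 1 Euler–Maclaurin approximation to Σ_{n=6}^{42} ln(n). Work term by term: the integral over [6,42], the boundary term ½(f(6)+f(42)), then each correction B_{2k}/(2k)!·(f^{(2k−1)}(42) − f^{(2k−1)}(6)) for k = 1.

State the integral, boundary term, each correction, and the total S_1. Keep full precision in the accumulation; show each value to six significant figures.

S_1 ≈ 112.984

∫_6^42 ln(x) dx evaluates to 110.232.
Endpoint term: (f(6) + f(42))/2 = (1.79176 + 3.73767)/2 = 2.76471.
Integral + boundary = 112.996.
Correction k=1: B_{2}/2! · (f^{(1)}(42) − f^{(1)}(6)) = 1/12 · (0.0238095 − 0.166667) = -0.0119048.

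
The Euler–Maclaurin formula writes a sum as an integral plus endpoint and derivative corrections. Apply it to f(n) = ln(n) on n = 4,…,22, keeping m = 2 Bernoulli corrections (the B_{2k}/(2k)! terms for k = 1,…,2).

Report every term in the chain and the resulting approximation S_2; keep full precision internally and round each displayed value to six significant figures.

S_2 ≈ 46.6794

∫_4^22 ln(x) dx evaluates to 44.4578.
½[f(4) + f(22)] = ½[1.38629 + 3.09104] = 2.23867.
Integral + boundary = 46.6964.
Correction k=1: B_{2}/2! · (f^{(1)}(22) − f^{(1)}(4)) = 1/12 · (0.0454545 − 0.250000) = -0.0170455.
Running total after k=1: 46.6794.
Correction k=2: B_{4}/4! · (f^{(3)}(22) − f^{(3)}(4)) = −1/720 · (0.000187829 − 0.0312500) = 4.31419e-05.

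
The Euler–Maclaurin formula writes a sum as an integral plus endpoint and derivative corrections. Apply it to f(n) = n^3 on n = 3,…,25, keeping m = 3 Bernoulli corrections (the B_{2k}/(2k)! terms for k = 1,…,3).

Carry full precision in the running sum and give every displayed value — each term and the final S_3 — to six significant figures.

The integral term ∫_3^25 x^3 dx = 97636.0.
½[f(3) + f(25)] = ½[27.0000 + 15625.0] = 7826.00.
So far: 105462.
Correction k=1: B_{2}/2! · (f^{(1)}(25) − f^{(1)}(3)) = 1/12 · (1875.00 − 27.0000) = 154.000.
After k=1: 105616.
Correction k=2: B_{4}/4! · (f^{(3)}(25) − f^{(3)}(3)) = −1/720 · (6.00000 − 6.00000) = 0.00000.
After k=2: 105616.
Correction k=3: B_{6}/6! · (f^{(5)}(25) − f^{(5)}(3)) = 1/30240 · (0.00000 − 0.00000) = 0.00000.

S_3 ≈ 105616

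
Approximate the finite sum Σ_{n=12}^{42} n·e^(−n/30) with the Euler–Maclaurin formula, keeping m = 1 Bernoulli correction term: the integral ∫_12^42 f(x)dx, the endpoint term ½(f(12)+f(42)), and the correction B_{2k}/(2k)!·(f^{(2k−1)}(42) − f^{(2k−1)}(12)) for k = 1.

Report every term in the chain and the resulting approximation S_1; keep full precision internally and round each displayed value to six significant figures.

S_1 ≈ 321.113

∫_12^42 x·e^(−x/30) dx evaluates to 311.954.
Endpoint term: (f(12) + f(42))/2 = (8.04384 + 10.3571)/2 = 9.20046.
Integral + boundary = 321.154.
Correction k=1: B_{2}/2! · (f^{(1)}(42) − f^{(1)}(12)) = 1/12 · (-0.0986388 − 0.402192) = -0.0417359.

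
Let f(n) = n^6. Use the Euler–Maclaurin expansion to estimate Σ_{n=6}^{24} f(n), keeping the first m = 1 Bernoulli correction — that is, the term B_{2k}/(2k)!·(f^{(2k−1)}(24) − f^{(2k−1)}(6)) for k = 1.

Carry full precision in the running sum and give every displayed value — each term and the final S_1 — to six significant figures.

S_1 ≈ 7.54722e+08

∫_6^24 x^6 dx evaluates to 6.55170e+08.
½[f(6) + f(24)] = ½[46656.0 + 1.91103e+08] = 9.55748e+07.
Integral + boundary = 7.50745e+08.
Order-1 term: 1/12 · (4.77757e+07 − 46656.0) = 3.97742e+06.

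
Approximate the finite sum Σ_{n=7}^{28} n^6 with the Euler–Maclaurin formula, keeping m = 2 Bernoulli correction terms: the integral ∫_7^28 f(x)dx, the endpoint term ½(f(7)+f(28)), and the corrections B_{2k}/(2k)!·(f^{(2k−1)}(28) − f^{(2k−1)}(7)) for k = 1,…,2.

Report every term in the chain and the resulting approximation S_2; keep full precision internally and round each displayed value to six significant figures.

S_2 ≈ 2.17704e+09

Integral: ∫_7^28 x^6 dx = 1.92744e+09.
Endpoint term: (f(7) + f(28))/2 = (117649 + 4.81890e+08)/2 = 2.41004e+08.
Integral + boundary = 2.16845e+09.
k=1: B_{2}/(2)! × [f^{(1)}(28) − f^{(1)}(7)] = 1/12 × (1.03262e+08 − 100842) = 8.59678e+06.
Partial sum through k=1: 2.17704e+09.
k=2: B_{4}/(4)! × [f^{(3)}(28) − f^{(3)}(7)] = −1/720 × (2.63424e+06 − 41160.0) = -3601.50.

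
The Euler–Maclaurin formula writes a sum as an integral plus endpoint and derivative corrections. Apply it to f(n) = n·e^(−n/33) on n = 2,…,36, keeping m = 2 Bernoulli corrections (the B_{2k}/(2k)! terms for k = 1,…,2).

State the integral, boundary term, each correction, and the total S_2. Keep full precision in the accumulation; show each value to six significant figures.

S_2 ≈ 329.121

Integral: ∫_2^36 x·e^(−x/33) dx = 322.210.
Boundary: ½(f(2) + f(36)) = ½(1.88239 + 12.0928) = 6.98759.
So far: 329.197.
Correction k=1: B_{2}/2! · (f^{(1)}(36) − f^{(1)}(2)) = 1/12 · (-0.0305374 − 0.884152) = -0.0762241.
Partial sum through k=1: 329.121.
Correction k=2: B_{4}/4! · (f^{(3)}(36) − f^{(3)}(2)) = −1/720 · (0.000588875 − 0.00254044) = 2.71051e-06.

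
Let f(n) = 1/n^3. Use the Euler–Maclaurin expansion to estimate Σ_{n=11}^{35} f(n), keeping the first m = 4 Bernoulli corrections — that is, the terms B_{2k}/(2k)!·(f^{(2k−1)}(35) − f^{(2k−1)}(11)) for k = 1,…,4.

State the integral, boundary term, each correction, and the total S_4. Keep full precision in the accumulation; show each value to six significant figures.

S_4 ≈ 0.00412825

∫_11^35 1/x^3 dx evaluates to 0.00372407.
½[f(11) + f(35)] = ½[0.000751315 + 2.33236e-05] = 0.000387319.
So far: 0.00411139.
Order-1 term: 1/12 · (-1.99917e-06 − (-0.000204904)) = 1.69087e-05.
After k=1: 0.00412830.
Order-2 term: −1/720 · (-3.26395e-08 − (-3.38684e-05)) = -4.69942e-08.
After k=2: 0.00412825.
Order-3 term: 1/30240 · (-1.11907e-09 − (-1.17560e-05)) = 3.88719e-10.
After k=3: 0.00412825.
Order-4 term: −1/1209600 · (-6.57737e-11 − (-6.99530e-06)) = -5.78309e-12.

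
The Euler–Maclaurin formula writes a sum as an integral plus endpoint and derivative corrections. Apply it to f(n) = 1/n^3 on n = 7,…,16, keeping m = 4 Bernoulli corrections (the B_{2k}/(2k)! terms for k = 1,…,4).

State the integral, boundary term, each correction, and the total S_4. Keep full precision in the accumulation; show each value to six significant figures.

Integral: ∫_7^16 1/x^3 dx = 0.00825096.
Endpoint term: (f(7) + f(16))/2 = (0.00291545 + 0.000244141)/2 = 0.00157980.
Integral + boundary = 0.00983075.
Correction k=1: B_{2}/2! · (f^{(1)}(16) − f^{(1)}(7)) = 1/12 · (-4.57764e-05 − (-0.00124948)) = 0.000100309.
After k=1: 0.00993106.
Correction k=2: B_{4}/4! · (f^{(3)}(16) − f^{(3)}(7)) = −1/720 · (-3.57628e-06 − (-0.000509992)) = -7.03355e-07.
After k=2: 0.00993036.
Correction k=3: B_{6}/6! · (f^{(5)}(16) − f^{(5)}(7)) = 1/30240 · (-5.86733e-07 − (-0.000437136)) = 1.44361e-08.
After k=3: 0.00993037.
Correction k=4: B_{8}/8! · (f^{(7)}(16) − f^{(7)}(7)) = −1/1209600 · (-1.65019e-07 − (-0.000642322)) = -5.30884e-10.

S_4 ≈ 0.00993037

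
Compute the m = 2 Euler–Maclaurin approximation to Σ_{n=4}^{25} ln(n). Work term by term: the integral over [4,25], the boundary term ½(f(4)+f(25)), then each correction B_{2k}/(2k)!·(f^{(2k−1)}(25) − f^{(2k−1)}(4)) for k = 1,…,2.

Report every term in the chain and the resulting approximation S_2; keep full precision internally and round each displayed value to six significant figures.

∫_4^25 ln(x) dx evaluates to 53.9267.
½[f(4) + f(25)] = ½[1.38629 + 3.21888] = 2.30259.
So far: 56.2293.
Order-1 term: 1/12 · (0.0400000 − 0.250000) = -0.0175000.
Running total after k=1: 56.2118.
Order-2 term: −1/720 · (0.000128000 − 0.0312500) = 4.32250e-05.

S_2 ≈ 56.2118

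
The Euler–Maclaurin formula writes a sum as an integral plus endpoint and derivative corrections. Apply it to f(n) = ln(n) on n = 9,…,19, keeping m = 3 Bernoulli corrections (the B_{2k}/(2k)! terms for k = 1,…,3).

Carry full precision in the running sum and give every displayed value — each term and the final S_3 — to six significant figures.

S_3 ≈ 28.7353

∫_9^19 ln(x) dx evaluates to 26.1693.
Endpoint term: (f(9) + f(19))/2 = (2.19722 + 2.94444)/2 = 2.57083.
Integral + boundary = 28.7402.
k=1: B_{2}/(2)! × [f^{(1)}(19) − f^{(1)}(9)] = 1/12 × (0.0526316 − 0.111111) = -0.00487329.
Running total after k=1: 28.7353.
k=2: B_{4}/(4)! × [f^{(3)}(19) − f^{(3)}(9)] = −1/720 × (0.000291588 − 0.00274348) = 3.40541e-06.
Running total after k=2: 28.7353.
k=3: B_{6}/(6)! × [f^{(5)}(19) − f^{(5)}(9)] = 1/30240 × (9.69267e-06 − 0.000406442) = -1.31200e-08.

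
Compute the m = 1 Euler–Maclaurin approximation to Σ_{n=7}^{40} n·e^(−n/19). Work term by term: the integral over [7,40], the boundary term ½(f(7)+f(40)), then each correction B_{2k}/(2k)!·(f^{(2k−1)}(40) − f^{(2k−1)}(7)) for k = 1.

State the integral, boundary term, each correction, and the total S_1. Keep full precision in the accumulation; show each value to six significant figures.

S_1 ≈ 210.019

Integral: ∫_7^40 x·e^(−x/19) dx = 205.209.
½[f(7) + f(40)] = ½[4.84278 + 4.87254] = 4.85766.
So far: 210.067.
Order-1 term: 1/12 · (-0.134636 − 0.436943) = -0.0476316.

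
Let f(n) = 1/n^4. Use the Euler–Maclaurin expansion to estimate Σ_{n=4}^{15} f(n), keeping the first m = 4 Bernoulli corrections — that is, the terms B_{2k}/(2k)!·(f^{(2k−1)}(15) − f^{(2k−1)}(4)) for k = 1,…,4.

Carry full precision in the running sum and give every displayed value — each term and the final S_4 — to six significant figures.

∫_4^15 1/x^4 dx evaluates to 0.00510957.
½[f(4) + f(15)] = ½[0.00390625 + 1.97531e-05] = 0.00196300.
Integral + boundary = 0.00707257.
k=1: B_{2}/(2)! × [f^{(1)}(15) − f^{(1)}(4)] = 1/12 × (-5.26749e-06 − (-0.00390625)) = 0.000325082.
After k=1: 0.00739765.
k=2: B_{4}/(4)! × [f^{(3)}(15) − f^{(3)}(4)] = −1/720 × (-7.02332e-07 − (-0.00732422)) = -1.01716e-05.
After k=2: 0.00738748.
k=3: B_{6}/(6)! × [f^{(5)}(15) − f^{(5)}(4)] = 1/30240 × (-1.74803e-07 − (-0.0256348)) = 8.47705e-07.
After k=3: 0.00738833.
k=4: B_{8}/(8)! × [f^{(7)}(15) − f^{(7)}(4)] = −1/1209600 × (-6.99210e-08 − (-0.144196)) = -1.19209e-07.

S_4 ≈ 0.00738821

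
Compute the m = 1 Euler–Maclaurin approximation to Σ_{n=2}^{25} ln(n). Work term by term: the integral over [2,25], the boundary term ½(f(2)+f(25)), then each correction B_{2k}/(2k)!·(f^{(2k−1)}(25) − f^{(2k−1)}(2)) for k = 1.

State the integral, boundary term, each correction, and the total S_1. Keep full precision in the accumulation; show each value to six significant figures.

S_1 ≈ 58.0033

The integral term ∫_2^25 ln(x) dx = 56.0856.
Endpoint term: (f(2) + f(25))/2 = (0.693147 + 3.21888)/2 = 1.95601.
So far: 58.0416.
Order-1 term: 1/12 · (0.0400000 − 0.500000) = -0.0383333.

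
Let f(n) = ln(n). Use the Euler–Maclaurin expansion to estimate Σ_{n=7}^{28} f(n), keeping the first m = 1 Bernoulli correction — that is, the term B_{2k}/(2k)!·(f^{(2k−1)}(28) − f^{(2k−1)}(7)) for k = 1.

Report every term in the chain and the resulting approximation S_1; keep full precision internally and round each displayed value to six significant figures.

S_1 ≈ 61.3105

Integral: ∫_7^28 ln(x) dx = 58.6804.
Endpoint term: (f(7) + f(28))/2 = (1.94591 + 3.33220)/2 = 2.63906.
Integral + boundary = 61.3194.
Correction k=1: B_{2}/2! · (f^{(1)}(28) − f^{(1)}(7)) = 1/12 · (0.0357143 − 0.142857) = -0.00892857.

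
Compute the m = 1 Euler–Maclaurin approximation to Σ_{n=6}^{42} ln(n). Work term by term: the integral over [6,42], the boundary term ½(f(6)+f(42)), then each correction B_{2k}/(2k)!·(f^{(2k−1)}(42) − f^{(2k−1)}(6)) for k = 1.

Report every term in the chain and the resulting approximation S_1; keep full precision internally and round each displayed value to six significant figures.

S_1 ≈ 112.984

Integral: ∫_6^42 ln(x) dx = 110.232.
Endpoint term: (f(6) + f(42))/2 = (1.79176 + 3.73767)/2 = 2.76471.
Integral + boundary = 112.996.
Order-1 term: 1/12 · (0.0238095 − 0.166667) = -0.0119048.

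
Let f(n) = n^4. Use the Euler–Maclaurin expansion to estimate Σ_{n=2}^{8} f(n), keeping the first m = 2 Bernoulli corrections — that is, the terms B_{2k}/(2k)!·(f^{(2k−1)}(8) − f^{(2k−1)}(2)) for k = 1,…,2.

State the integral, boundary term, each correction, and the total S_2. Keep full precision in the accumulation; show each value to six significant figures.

Integral: ∫_2^8 x^4 dx = 6547.20.
Boundary: ½(f(2) + f(8)) = ½(16.0000 + 4096.00) = 2056.00.
So far: 8603.20.
Correction k=1: B_{2}/2! · (f^{(1)}(8) − f^{(1)}(2)) = 1/12 · (2048.00 − 32.0000) = 168.000.
Running total after k=1: 8771.20.
Correction k=2: B_{4}/4! · (f^{(3)}(8) − f^{(3)}(2)) = −1/720 · (192.000 − 48.0000) = -0.200000.

S_2 ≈ 8771.00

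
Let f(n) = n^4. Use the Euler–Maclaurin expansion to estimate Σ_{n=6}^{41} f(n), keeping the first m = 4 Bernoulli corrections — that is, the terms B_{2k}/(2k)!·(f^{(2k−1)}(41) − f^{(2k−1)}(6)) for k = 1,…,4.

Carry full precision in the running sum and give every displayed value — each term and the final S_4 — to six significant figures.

S_4 ≈ 2.46061e+07

∫_6^41 x^4 dx evaluates to 2.31697e+07.
½[f(6) + f(41)] = ½[1296.00 + 2.82576e+06] = 1.41353e+06.
So far: 2.45832e+07.
k=1: B_{2}/(2)! × [f^{(1)}(41) − f^{(1)}(6)] = 1/12 × (275684 − 864.000) = 22901.7.
After k=1: 2.46061e+07.
k=2: B_{4}/(4)! × [f^{(3)}(41) − f^{(3)}(6)] = −1/720 × (984.000 − 144.000) = -1.16667.
After k=2: 2.46061e+07.
k=3: B_{6}/(6)! × [f^{(5)}(41) − f^{(5)}(6)] = 1/30240 × (0.00000 − 0.00000) = 0.00000.
After k=3: 2.46061e+07.
k=4: B_{8}/(8)! × [f^{(7)}(41) − f^{(7)}(6)] = −1/1209600 × (0.00000 − 0.00000) = 0.00000.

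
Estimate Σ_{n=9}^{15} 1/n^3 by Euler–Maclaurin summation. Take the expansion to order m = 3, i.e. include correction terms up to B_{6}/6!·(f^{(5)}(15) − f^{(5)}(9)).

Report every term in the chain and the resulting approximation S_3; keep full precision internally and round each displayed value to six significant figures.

S_3 ≈ 0.00481765

The integral term ∫_9^15 1/x^3 dx = 0.00395062.
Boundary: ½(f(9) + f(15)) = ½(0.00137174 + 0.000296296) = 0.000834019.
So far: 0.00478464.
Order-1 term: 1/12 · (-5.92593e-05 − (-0.000457247)) = 3.31657e-05.
After k=1: 0.00481780.
Order-2 term: −1/720 · (-5.26749e-06 − (-0.000112901)) = -1.49490e-07.
After k=2: 0.00481765.
Order-3 term: 1/30240 · (-9.83265e-07 − (-5.85410e-05)) = 1.90337e-09.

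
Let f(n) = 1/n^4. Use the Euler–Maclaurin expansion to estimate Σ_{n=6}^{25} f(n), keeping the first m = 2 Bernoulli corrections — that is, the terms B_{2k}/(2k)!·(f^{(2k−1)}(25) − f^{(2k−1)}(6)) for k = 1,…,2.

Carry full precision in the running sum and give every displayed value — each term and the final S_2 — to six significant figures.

Integral: ∫_6^25 1/x^4 dx = 0.00152188.
½[f(6) + f(25)] = ½[0.000771605 + 2.56000e-06] = 0.000387082.
Integral + boundary = 0.00190896.
Correction k=1: B_{2}/2! · (f^{(1)}(25) − f^{(1)}(6)) = 1/12 · (-4.09600e-07 − (-0.000514403)) = 4.28328e-05.
Running total after k=1: 0.00195179.
Correction k=2: B_{4}/4! · (f^{(3)}(25) − f^{(3)}(6)) = −1/720 · (-1.96608e-08 − (-0.000428669)) = -5.95347e-07.

S_2 ≈ 0.00195120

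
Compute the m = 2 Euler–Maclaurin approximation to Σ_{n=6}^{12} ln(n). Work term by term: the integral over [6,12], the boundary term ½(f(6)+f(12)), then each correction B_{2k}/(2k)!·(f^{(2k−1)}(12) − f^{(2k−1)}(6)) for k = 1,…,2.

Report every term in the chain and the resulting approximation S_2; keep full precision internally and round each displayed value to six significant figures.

S_2 ≈ 15.1997

The integral term ∫_6^12 ln(x) dx = 13.0683.
½[f(6) + f(12)] = ½[1.79176 + 2.48491] = 2.13833.
Running total after boundary: 15.2067.
Correction k=1: B_{2}/2! · (f^{(1)}(12) − f^{(1)}(6)) = 1/12 · (0.0833333 − 0.166667) = -0.00694444.
Partial sum through k=1: 15.1997.
Correction k=2: B_{4}/4! · (f^{(3)}(12) − f^{(3)}(6)) = −1/720 · (0.00115741 − 0.00925926) = 1.12526e-05.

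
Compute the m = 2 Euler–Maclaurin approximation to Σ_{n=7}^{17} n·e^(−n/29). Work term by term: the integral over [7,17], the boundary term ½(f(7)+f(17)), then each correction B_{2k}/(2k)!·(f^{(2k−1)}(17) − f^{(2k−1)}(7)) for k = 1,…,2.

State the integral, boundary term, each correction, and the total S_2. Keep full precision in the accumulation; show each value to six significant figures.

Integral: ∫_7^17 x·e^(−x/29) dx = 77.8247.
½[f(7) + f(17)] = ½[5.49881 + 9.45938] = 7.47909.
Running total after boundary: 85.3038.
k=1: B_{2}/(2)! × [f^{(1)}(17) − f^{(1)}(7)] = 1/12 × (0.230249 − 0.595930) = -0.0304734.
After k=1: 85.2733.
k=2: B_{4}/(4)! × [f^{(3)}(17) − f^{(3)}(7)] = −1/720 × (0.00159705 − 0.00257671) = 1.36065e-06.

S_2 ≈ 85.2733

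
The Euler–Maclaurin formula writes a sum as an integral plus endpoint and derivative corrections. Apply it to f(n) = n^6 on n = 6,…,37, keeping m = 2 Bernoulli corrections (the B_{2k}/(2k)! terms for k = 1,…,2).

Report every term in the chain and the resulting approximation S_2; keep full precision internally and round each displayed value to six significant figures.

∫_6^37 x^6 dx evaluates to 1.35617e+10.
½[f(6) + f(37)] = ½[46656.0 + 2.56573e+09] = 1.28289e+09.
Running total after boundary: 1.48445e+10.
Order-1 term: 1/12 · (4.16064e+08 − 46656.0) = 3.46681e+07.
After k=1: 1.48792e+10.
Order-2 term: −1/720 · (6.07836e+06 − 25920.0) = -8406.17.

S_2 ≈ 1.48792e+10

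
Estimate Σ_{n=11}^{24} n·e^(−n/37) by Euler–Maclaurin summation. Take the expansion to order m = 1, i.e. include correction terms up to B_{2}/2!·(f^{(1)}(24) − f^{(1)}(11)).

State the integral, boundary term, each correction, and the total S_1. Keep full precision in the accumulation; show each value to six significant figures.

The integral term ∫_11^24 x·e^(−x/37) dx = 139.403.
Boundary: ½(f(11) + f(24)) = ½(8.17105 + 12.5460) = 10.3585.
Running total after boundary: 149.762.
Order-1 term: 1/12 · (0.183670 − 0.521984) = -0.0281929.

S_1 ≈ 149.734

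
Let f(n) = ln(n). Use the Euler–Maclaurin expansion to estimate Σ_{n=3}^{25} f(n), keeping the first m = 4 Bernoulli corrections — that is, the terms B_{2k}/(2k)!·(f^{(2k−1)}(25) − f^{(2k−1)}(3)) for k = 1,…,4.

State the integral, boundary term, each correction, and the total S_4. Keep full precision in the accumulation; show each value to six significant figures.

S_4 ≈ 57.3105

∫_3^25 ln(x) dx evaluates to 55.1761.
Boundary: ½(f(3) + f(25)) = ½(1.09861 + 3.21888) = 2.15874.
Integral + boundary = 57.3348.
Correction k=1: B_{2}/2! · (f^{(1)}(25) − f^{(1)}(3)) = 1/12 · (0.0400000 − 0.333333) = -0.0244444.
After k=1: 57.3104.
Correction k=2: B_{4}/4! · (f^{(3)}(25) − f^{(3)}(3)) = −1/720 · (0.000128000 − 0.0740741) = 0.000102703.
After k=2: 57.3105.
Correction k=3: B_{6}/6! · (f^{(5)}(25) − f^{(5)}(3)) = 1/30240 · (2.45760e-06 − 0.0987654) = -3.26597e-06.
After k=3: 57.3105.
Correction k=4: B_{8}/8! · (f^{(7)}(25) − f^{(7)}(3)) = −1/1209600 · (1.17965e-07 − 0.329218) = 2.72171e-07.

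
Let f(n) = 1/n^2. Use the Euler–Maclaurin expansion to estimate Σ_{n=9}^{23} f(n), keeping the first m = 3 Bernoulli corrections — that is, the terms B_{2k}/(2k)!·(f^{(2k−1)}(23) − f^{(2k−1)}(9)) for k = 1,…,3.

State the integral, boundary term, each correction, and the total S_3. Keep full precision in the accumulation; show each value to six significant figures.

Integral: ∫_9^23 1/x^2 dx = 0.0676329.
Boundary: ½(f(9) + f(23)) = ½(0.0123457 + 0.00189036) = 0.00711802.
Running total after boundary: 0.0747509.
Correction k=1: B_{2}/2! · (f^{(1)}(23) − f^{(1)}(9)) = 1/12 · (-0.000164379 − (-0.00274348)) = 0.000214925.
After k=1: 0.0749658.
Correction k=2: B_{4}/4! · (f^{(3)}(23) − f^{(3)}(9)) = −1/720 · (-3.72883e-06 − (-0.000406442)) = -5.59324e-07.
After k=2: 0.0749652.
Correction k=3: B_{6}/6! · (f^{(5)}(23) − f^{(5)}(9)) = 1/30240 · (-2.11465e-07 − (-0.000150534)) = 4.97099e-09.

S_3 ≈ 0.0749652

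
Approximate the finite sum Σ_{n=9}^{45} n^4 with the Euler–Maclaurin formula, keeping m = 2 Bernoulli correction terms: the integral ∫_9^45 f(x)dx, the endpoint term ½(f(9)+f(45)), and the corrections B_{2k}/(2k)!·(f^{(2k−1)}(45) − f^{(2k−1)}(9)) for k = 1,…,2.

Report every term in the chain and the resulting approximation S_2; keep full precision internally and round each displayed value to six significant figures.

Integral: ∫_9^45 x^4 dx = 3.68938e+07.
Boundary: ½(f(9) + f(45)) = ½(6561.00 + 4.10062e+06) = 2.05359e+06.
Running total after boundary: 3.89474e+07.
Order-1 term: 1/12 · (364500 − 2916.00) = 30132.0.
After k=1: 3.89775e+07.
Order-2 term: −1/720 · (1080.00 − 216.000) = -1.20000.

S_2 ≈ 3.89775e+07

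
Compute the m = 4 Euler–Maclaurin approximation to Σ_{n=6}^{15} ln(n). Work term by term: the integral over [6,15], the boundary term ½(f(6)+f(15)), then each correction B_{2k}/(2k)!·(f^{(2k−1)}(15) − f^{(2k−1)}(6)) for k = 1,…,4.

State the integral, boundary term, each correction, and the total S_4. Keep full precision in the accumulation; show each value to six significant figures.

Integral: ∫_6^15 ln(x) dx = 20.8702.
Endpoint term: (f(6) + f(15))/2 = (1.79176 + 2.70805)/2 = 2.24990.
Integral + boundary = 23.1201.
k=1: B_{2}/(2)! × [f^{(1)}(15) − f^{(1)}(6)] = 1/12 × (0.0666667 − 0.166667) = -0.00833333.
Partial sum through k=1: 23.1118.
k=2: B_{4}/(4)! × [f^{(3)}(15) − f^{(3)}(6)] = −1/720 × (0.000592593 − 0.00925926) = 1.20370e-05.
Partial sum through k=2: 23.1118.
k=3: B_{6}/(6)! × [f^{(5)}(15) − f^{(5)}(6)] = 1/30240 × (3.16049e-05 − 0.00308642) = -1.01019e-07.
Partial sum through k=3: 23.1118.
k=4: B_{8}/(8)! × [f^{(7)}(15) − f^{(7)}(6)] = −1/1209600 × (4.21399e-06 − 0.00257202) = 2.12285e-09.

S_4 ≈ 23.1118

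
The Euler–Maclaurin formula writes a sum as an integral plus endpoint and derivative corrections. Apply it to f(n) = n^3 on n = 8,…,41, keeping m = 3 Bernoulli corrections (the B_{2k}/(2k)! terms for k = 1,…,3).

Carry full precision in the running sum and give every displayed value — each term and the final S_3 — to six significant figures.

S_3 ≈ 740537

Integral: ∫_8^41 x^3 dx = 705416.
Boundary: ½(f(8) + f(41)) = ½(512.000 + 68921.0) = 34716.5.
So far: 740133.
Order-1 term: 1/12 · (5043.00 − 192.000) = 404.250.
After k=1: 740537.
Order-2 term: −1/720 · (6.00000 − 6.00000) = 0.00000.
After k=2: 740537.
Order-3 term: 1/30240 · (0.00000 − 0.00000) = 0.00000.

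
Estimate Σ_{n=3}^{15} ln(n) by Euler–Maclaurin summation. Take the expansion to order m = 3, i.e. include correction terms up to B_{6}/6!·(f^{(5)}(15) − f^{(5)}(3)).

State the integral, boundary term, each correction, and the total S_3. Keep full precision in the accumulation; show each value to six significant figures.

S_3 ≈ 27.2061

Integral: ∫_3^15 ln(x) dx = 25.3249.
Endpoint term: (f(3) + f(15))/2 = (1.09861 + 2.70805)/2 = 1.90333.
Integral + boundary = 27.2282.
k=1: B_{2}/(2)! × [f^{(1)}(15) − f^{(1)}(3)] = 1/12 × (0.0666667 − 0.333333) = -0.0222222.
Partial sum through k=1: 27.2060.
k=2: B_{4}/(4)! × [f^{(3)}(15) − f^{(3)}(3)] = −1/720 × (0.000592593 − 0.0740741) = 0.000102058.
Partial sum through k=2: 27.2061.
k=3: B_{6}/(6)! × [f^{(5)}(15) − f^{(5)}(3)] = 1/30240 × (3.16049e-05 − 0.0987654) = -3.26501e-06.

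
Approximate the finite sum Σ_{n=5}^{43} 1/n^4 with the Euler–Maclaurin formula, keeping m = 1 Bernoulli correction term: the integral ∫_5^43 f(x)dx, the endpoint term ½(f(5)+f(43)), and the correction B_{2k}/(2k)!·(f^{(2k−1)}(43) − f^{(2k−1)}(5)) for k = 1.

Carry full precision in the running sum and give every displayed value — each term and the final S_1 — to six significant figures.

The integral term ∫_5^43 1/x^4 dx = 0.00266247.
½[f(5) + f(43)] = ½[0.00160000 + 2.92500e-07] = 0.000800146.
Running total after boundary: 0.00346262.
Order-1 term: 1/12 · (-2.72093e-08 − (-0.00128000)) = 0.000106664.

S_1 ≈ 0.00356928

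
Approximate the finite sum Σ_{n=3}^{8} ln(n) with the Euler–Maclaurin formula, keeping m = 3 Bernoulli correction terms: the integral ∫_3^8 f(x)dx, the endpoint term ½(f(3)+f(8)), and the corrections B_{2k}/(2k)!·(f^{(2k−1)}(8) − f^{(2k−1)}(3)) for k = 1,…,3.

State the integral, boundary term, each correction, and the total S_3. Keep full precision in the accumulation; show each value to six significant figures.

The integral term ∫_3^8 ln(x) dx = 8.33970.
Endpoint term: (f(3) + f(8))/2 = (1.09861 + 2.07944)/2 = 1.58903.
So far: 9.92872.
Correction k=1: B_{2}/2! · (f^{(1)}(8) − f^{(1)}(3)) = 1/12 · (0.125000 − 0.333333) = -0.0173611.
After k=1: 9.91136.
Correction k=2: B_{4}/4! · (f^{(3)}(8) − f^{(3)}(3)) = −1/720 · (0.00390625 − 0.0740741) = 9.74553e-05.
After k=2: 9.91146.
Correction k=3: B_{6}/6! · (f^{(5)}(8) − f^{(5)}(3)) = 1/30240 · (0.000732422 − 0.0987654) = -3.24183e-06.

S_3 ≈ 9.91146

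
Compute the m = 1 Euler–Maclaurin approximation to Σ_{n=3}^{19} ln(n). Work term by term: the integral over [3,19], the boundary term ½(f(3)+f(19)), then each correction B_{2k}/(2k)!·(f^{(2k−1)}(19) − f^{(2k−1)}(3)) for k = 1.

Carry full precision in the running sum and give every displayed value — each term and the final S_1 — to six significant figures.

∫_3^19 ln(x) dx evaluates to 36.6485.
Boundary: ½(f(3) + f(19)) = ½(1.09861 + 2.94444) = 2.02153.
Integral + boundary = 38.6700.
Order-1 term: 1/12 · (0.0526316 − 0.333333) = -0.0233918.

S_1 ≈ 38.6466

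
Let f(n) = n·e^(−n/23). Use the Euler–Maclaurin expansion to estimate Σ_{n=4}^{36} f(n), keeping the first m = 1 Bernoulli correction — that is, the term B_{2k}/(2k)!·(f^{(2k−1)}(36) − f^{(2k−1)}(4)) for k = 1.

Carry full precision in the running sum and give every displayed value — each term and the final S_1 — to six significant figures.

The integral term ∫_4^36 x·e^(−x/23) dx = 238.199.
½[f(4) + f(36)] = ½[3.36148 + 7.52553] = 5.44351.
So far: 243.642.
Order-1 term: 1/12 · (-0.118154 − 0.694219) = -0.0676978.

S_1 ≈ 243.575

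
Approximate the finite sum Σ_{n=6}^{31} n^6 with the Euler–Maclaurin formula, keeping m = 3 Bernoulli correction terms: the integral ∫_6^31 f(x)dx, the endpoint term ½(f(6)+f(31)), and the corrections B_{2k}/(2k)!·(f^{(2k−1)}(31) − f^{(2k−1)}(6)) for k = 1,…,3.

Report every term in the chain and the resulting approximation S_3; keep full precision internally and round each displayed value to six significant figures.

The integral term ∫_6^31 x^6 dx = 3.93033e+09.
½[f(6) + f(31)] = ½[46656.0 + 8.87504e+08] = 4.43775e+08.
So far: 4.37411e+09.
Correction k=1: B_{2}/2! · (f^{(1)}(31) − f^{(1)}(6)) = 1/12 · (1.71775e+08 − 46656.0) = 1.43107e+07.
Partial sum through k=1: 4.38842e+09.
Correction k=2: B_{4}/4! · (f^{(3)}(31) − f^{(3)}(6)) = −1/720 · (3.57492e+06 − 25920.0) = -4929.17.
Partial sum through k=2: 4.38841e+09.
Correction k=3: B_{6}/6! · (f^{(5)}(31) − f^{(5)}(6)) = 1/30240 · (22320.0 − 4320.00) = 0.595238.

S_3 ≈ 4.38841e+09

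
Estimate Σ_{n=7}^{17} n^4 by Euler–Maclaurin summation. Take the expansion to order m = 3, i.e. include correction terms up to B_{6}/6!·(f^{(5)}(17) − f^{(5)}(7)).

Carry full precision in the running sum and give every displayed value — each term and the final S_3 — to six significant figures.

S_3 ≈ 325094

The integral term ∫_7^17 x^4 dx = 280610.
½[f(7) + f(17)] = ½[2401.00 + 83521.0] = 42961.0.
So far: 323571.
k=1: B_{2}/(2)! × [f^{(1)}(17) − f^{(1)}(7)] = 1/12 × (19652.0 − 1372.00) = 1523.33.
Partial sum through k=1: 325094.
k=2: B_{4}/(4)! × [f^{(3)}(17) − f^{(3)}(7)] = −1/720 × (408.000 − 168.000) = -0.333333.
Partial sum through k=2: 325094.
k=3: B_{6}/(6)! × [f^{(5)}(17) − f^{(5)}(7)] = 1/30240 × (0.00000 − 0.00000) = 0.00000.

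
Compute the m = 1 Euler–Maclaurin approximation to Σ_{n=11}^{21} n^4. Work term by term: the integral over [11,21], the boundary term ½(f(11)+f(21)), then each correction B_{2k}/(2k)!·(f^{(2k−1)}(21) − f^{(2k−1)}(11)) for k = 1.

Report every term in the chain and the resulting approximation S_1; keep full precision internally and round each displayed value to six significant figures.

∫_11^21 x^4 dx evaluates to 784610.
½[f(11) + f(21)] = ½[14641.0 + 194481] = 104561.
Integral + boundary = 889171.
Correction k=1: B_{2}/2! · (f^{(1)}(21) − f^{(1)}(11)) = 1/12 · (37044.0 − 5324.00) = 2643.33.

S_1 ≈ 891814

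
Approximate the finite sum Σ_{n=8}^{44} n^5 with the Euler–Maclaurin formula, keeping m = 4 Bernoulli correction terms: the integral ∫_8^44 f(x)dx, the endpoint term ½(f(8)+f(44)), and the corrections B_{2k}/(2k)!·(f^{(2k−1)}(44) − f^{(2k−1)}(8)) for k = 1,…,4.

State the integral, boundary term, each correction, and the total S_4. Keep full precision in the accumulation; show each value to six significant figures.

S_4 ≈ 1.29338e+09

Integral: ∫_8^44 x^5 dx = 1.20934e+09.
Boundary: ½(f(8) + f(44)) = ½(32768.0 + 1.64916e+08) = 8.24745e+07.
Running total after boundary: 1.29182e+09.
k=1: B_{2}/(2)! × [f^{(1)}(44) − f^{(1)}(8)] = 1/12 × (1.87405e+07 − 20480.0) = 1.56000e+06.
After k=1: 1.29338e+09.
k=2: B_{4}/(4)! × [f^{(3)}(44) − f^{(3)}(8)] = −1/720 × (116160 − 3840.00) = -156.000.
After k=2: 1.29338e+09.
k=3: B_{6}/(6)! × [f^{(5)}(44) − f^{(5)}(8)] = 1/30240 × (120.000 − 120.000) = 0.00000.
After k=3: 1.29338e+09.
k=4: B_{8}/(8)! × [f^{(7)}(44) − f^{(7)}(8)] = −1/1209600 × (0.00000 − 0.00000) = 0.00000.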